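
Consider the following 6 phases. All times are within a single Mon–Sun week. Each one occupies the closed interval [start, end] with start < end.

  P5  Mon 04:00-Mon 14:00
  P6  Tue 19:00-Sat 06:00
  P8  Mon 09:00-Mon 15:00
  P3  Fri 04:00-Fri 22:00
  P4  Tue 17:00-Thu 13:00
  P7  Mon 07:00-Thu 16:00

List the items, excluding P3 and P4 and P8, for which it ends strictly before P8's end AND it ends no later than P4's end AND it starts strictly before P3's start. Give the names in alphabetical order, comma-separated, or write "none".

Conditions: its end is strictly before P8's end (X.end < Mon 15:00) AND its end is no later than P4's end (X.end <= Thu 13:00) AND its start is strictly before P3's start (X.start < Fri 04:00).
P5: end Mon 14:00 < Mon 15:00? ✓; end Mon 14:00 <= Thu 13:00? ✓; start Mon 04:00 < Fri 04:00? ✓ → yes.
P6: end Sat 06:00 < Mon 15:00? ✗; end Sat 06:00 <= Thu 13:00? ✗; start Tue 19:00 < Fri 04:00? ✓ → no.
P7: end Thu 16:00 < Mon 15:00? ✗; end Thu 16:00 <= Thu 13:00? ✗; start Mon 07:00 < Fri 04:00? ✓ → no.
Result: P5.

P5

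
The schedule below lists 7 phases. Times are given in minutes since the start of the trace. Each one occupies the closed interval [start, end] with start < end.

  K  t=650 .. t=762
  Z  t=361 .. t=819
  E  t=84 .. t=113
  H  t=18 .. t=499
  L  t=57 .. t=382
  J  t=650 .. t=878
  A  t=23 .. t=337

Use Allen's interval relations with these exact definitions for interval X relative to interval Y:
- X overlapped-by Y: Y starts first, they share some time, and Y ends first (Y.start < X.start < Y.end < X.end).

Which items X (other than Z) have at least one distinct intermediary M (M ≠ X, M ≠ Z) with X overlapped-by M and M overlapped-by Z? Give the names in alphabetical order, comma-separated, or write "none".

none

Target Z = [t=361, t=819].
Intermediaries M with M overlapped-by Z: J.
Via J — items with X overlapped-by J: none.
Union: none.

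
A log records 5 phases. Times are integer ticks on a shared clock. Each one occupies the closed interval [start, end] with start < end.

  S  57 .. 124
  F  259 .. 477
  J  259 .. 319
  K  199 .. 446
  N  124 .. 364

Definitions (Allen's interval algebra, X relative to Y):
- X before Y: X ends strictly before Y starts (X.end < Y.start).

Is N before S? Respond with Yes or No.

N = [124, 364], S = [57, 124].
Actual relation of N to S: met-by.
Asked whether 'before' holds → No.

No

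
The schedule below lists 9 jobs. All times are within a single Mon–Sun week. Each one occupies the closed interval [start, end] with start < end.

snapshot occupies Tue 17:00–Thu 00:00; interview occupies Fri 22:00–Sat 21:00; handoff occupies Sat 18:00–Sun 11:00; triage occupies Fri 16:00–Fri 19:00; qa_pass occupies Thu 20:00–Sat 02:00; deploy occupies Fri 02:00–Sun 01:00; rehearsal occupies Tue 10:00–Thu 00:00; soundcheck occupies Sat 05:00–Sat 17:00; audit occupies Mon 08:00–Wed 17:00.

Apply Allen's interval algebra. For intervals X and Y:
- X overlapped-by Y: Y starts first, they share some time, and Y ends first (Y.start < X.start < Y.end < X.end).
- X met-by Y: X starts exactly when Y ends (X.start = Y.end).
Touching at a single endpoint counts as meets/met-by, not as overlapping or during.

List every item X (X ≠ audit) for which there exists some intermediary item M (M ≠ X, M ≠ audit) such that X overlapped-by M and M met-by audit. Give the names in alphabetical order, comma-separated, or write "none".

none

Target audit = [Mon 08:00, Wed 17:00].
Intermediaries M with M met-by audit: none.
Union: none.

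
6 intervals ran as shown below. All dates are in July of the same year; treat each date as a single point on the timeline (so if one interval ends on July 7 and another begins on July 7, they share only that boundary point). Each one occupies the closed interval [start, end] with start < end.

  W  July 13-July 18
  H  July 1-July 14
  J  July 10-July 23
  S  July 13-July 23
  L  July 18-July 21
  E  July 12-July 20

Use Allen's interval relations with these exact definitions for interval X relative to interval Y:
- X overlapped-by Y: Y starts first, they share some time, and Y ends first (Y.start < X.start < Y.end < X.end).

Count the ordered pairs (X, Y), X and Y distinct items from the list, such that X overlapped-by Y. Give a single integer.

6

Checking all 30 ordered pairs for relation 'overlapped-by'; matching pairs in alphabetical order:
(E, H): E overlapped-by H ✓
(J, H): J overlapped-by H ✓
(L, E): L overlapped-by E ✓
(S, E): S overlapped-by E ✓
(S, H): S overlapped-by H ✓
(W, H): W overlapped-by H ✓
Count: 6.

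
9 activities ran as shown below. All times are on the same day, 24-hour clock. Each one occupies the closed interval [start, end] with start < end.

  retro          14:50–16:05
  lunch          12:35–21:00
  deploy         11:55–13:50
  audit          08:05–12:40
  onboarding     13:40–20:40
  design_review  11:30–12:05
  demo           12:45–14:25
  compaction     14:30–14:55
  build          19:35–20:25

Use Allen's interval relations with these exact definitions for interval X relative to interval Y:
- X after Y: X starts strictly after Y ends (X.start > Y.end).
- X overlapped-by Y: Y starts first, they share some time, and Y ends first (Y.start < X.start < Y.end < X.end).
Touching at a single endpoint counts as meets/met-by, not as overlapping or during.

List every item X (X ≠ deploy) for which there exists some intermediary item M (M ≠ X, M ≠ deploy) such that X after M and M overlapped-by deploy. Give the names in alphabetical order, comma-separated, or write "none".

build, compaction, retro

Target deploy = [11:55, 13:50].
Intermediaries M with M overlapped-by deploy: demo, lunch, onboarding.
Via demo — items with X after demo: build, compaction, retro.
Via lunch — items with X after lunch: none.
Via onboarding — items with X after onboarding: none.
Union: build, compaction, retro.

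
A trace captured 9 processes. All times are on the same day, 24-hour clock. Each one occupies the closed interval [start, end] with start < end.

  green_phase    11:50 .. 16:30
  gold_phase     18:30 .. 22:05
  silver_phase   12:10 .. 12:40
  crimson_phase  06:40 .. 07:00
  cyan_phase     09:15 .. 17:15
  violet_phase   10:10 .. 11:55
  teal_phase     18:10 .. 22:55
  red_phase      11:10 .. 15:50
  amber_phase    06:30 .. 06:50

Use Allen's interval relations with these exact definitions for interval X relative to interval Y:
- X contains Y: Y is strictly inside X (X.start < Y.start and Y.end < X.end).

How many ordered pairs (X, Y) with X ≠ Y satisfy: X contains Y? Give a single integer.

7

Checking all 72 ordered pairs for relation 'contains'; matching pairs in alphabetical order:
(cyan_phase, green_phase): cyan_phase contains green_phase ✓
(cyan_phase, red_phase): cyan_phase contains red_phase ✓
(cyan_phase, silver_phase): cyan_phase contains silver_phase ✓
(cyan_phase, violet_phase): cyan_phase contains violet_phase ✓
(green_phase, silver_phase): green_phase contains silver_phase ✓
(red_phase, silver_phase): red_phase contains silver_phase ✓
(teal_phase, gold_phase): teal_phase contains gold_phase ✓
Count: 7.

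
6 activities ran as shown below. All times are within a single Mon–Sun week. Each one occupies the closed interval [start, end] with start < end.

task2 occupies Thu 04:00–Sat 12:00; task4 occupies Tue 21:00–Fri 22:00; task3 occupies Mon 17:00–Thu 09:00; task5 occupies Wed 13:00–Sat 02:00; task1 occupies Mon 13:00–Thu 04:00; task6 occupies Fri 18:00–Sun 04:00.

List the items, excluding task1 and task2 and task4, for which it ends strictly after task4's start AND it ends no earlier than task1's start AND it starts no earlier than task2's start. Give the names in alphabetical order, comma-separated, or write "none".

task6

Conditions: its end is strictly after task4's start (X.end > Tue 21:00) AND its end is no earlier than task1's start (X.end >= Mon 13:00) AND its start is no earlier than task2's start (X.start >= Thu 04:00).
task3: end Thu 09:00 > Tue 21:00? ✓; end Thu 09:00 >= Mon 13:00? ✓; start Mon 17:00 >= Thu 04:00? ✗ → no.
task5: end Sat 02:00 > Tue 21:00? ✓; end Sat 02:00 >= Mon 13:00? ✓; start Wed 13:00 >= Thu 04:00? ✗ → no.
task6: end Sun 04:00 > Tue 21:00? ✓; end Sun 04:00 >= Mon 13:00? ✓; start Fri 18:00 >= Thu 04:00? ✓ → yes.
Result: task6.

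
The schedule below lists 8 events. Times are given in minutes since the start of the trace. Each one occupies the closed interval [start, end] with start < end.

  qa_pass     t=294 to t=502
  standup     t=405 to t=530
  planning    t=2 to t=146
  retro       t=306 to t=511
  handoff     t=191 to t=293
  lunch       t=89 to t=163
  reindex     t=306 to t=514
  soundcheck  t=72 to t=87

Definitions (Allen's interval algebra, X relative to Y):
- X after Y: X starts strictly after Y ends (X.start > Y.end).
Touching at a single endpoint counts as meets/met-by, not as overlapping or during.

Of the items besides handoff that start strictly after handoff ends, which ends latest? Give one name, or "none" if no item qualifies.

standup

Target handoff = [t=191, t=293].
lunch [t=89, t=163] → before → excluded.
planning [t=2, t=146] → before → excluded.
qa_pass [t=294, t=502] → after → candidate.
reindex [t=306, t=514] → after → candidate.
retro [t=306, t=511] → after → candidate.
soundcheck [t=72, t=87] → before → excluded.
standup [t=405, t=530] → after → candidate.
Among candidates, latest end is t=530 → standup.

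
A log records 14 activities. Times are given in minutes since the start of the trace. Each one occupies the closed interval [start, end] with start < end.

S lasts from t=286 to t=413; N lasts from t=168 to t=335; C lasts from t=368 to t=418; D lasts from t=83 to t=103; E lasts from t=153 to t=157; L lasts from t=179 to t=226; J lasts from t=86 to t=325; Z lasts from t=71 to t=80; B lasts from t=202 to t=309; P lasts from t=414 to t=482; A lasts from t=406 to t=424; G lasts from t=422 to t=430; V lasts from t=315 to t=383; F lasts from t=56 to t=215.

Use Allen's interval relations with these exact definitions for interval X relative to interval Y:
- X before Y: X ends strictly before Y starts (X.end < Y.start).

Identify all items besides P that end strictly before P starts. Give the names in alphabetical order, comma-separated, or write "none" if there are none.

Target P = [t=414, t=482].
A [t=406, t=424] → overlaps → no.
B [t=202, t=309] → before → yes.
C [t=368, t=418] → overlaps → no.
D [t=83, t=103] → before → yes.
E [t=153, t=157] → before → yes.
F [t=56, t=215] → before → yes.
G [t=422, t=430] → during → no.
J [t=86, t=325] → before → yes.
L [t=179, t=226] → before → yes.
N [t=168, t=335] → before → yes.
S [t=286, t=413] → before → yes.
V [t=315, t=383] → before → yes.
Z [t=71, t=80] → before → yes.
Result: B, D, E, F, J, L, N, S, V, Z.

B, D, E, F, J, L, N, S, V, Z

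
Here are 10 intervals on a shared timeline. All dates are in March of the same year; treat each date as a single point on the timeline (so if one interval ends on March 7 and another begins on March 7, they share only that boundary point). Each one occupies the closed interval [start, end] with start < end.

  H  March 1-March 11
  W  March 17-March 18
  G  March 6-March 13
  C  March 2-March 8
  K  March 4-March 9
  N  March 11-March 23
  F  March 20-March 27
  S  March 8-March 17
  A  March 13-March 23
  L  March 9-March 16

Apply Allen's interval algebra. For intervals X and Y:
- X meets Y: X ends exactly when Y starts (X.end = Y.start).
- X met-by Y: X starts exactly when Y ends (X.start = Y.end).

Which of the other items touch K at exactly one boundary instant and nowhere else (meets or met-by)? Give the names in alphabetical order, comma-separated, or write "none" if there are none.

Target K = [March 4, March 9].
A [March 13, March 23] → after → no.
C [March 2, March 8] → overlaps → no.
F [March 20, March 27] → after → no.
G [March 6, March 13] → overlapped-by → no.
H [March 1, March 11] → contains → no.
L [March 9, March 16] → met-by → yes.
N [March 11, March 23] → after → no.
S [March 8, March 17] → overlapped-by → no.
W [March 17, March 18] → after → no.
Result: L.

L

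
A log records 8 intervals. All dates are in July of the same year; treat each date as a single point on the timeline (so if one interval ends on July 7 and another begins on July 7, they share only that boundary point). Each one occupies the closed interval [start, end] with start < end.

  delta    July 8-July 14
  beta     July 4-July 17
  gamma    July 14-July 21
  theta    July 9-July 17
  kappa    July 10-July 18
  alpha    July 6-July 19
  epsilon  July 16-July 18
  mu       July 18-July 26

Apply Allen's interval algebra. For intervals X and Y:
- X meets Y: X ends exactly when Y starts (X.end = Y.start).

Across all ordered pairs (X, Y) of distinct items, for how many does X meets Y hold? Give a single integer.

3

Checking all 56 ordered pairs for relation 'meets'; matching pairs in alphabetical order:
(delta, gamma): delta meets gamma ✓
(epsilon, mu): epsilon meets mu ✓
(kappa, mu): kappa meets mu ✓
Count: 3.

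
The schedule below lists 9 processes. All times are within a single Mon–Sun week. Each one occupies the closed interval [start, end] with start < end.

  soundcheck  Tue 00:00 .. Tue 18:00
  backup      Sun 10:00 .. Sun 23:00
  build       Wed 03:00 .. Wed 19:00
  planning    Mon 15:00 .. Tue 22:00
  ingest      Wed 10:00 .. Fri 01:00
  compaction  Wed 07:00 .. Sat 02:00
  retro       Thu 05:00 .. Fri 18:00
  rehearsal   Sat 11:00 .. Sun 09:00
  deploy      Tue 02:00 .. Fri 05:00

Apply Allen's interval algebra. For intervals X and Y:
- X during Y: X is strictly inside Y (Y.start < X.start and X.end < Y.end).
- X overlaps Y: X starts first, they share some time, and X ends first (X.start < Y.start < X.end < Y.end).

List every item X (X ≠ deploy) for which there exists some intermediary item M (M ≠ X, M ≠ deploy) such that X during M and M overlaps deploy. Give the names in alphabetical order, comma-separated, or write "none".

Target deploy = [Tue 02:00, Fri 05:00].
Intermediaries M with M overlaps deploy: planning, soundcheck.
Via planning — items with X during planning: soundcheck.
Via soundcheck — items with X during soundcheck: none.
Union: soundcheck.

soundcheck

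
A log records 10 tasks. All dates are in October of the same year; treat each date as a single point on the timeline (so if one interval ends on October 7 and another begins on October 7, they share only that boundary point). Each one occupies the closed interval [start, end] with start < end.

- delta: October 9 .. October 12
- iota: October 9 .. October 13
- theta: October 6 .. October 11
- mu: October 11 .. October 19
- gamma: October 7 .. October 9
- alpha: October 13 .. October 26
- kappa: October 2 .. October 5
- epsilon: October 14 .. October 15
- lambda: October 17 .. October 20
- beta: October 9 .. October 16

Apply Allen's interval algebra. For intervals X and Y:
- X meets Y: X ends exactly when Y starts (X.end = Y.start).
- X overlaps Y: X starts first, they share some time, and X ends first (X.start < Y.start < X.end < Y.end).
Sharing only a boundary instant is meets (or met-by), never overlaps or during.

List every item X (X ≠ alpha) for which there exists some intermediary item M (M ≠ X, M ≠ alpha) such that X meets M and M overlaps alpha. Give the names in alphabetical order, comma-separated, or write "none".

gamma, theta

Target alpha = [October 13, October 26].
Intermediaries M with M overlaps alpha: beta, mu.
Via beta — items with X meets beta: gamma.
Via mu — items with X meets mu: theta.
Union: gamma, theta.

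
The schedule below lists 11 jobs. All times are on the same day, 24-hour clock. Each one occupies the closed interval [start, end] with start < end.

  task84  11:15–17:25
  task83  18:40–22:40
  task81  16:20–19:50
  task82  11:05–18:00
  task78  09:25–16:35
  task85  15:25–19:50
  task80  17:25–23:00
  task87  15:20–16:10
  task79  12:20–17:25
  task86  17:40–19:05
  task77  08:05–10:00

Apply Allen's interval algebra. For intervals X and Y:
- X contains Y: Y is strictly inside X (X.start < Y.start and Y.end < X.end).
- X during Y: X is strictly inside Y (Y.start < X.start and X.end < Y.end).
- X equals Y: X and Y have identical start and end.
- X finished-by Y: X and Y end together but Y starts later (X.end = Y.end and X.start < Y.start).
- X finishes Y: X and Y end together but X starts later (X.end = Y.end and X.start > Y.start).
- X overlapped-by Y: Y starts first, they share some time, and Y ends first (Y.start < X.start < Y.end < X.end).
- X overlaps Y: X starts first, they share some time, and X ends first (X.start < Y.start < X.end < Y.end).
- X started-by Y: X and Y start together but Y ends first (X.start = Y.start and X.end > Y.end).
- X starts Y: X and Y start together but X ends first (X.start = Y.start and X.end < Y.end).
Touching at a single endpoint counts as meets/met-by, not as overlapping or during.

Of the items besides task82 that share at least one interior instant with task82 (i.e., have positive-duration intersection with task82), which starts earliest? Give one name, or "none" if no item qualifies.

Target task82 = [11:05, 18:00].
task77 [08:05, 10:00] → before → excluded.
task78 [09:25, 16:35] → overlaps → candidate.
task79 [12:20, 17:25] → during → candidate.
task80 [17:25, 23:00] → overlapped-by → candidate.
task81 [16:20, 19:50] → overlapped-by → candidate.
task83 [18:40, 22:40] → after → excluded.
task84 [11:15, 17:25] → during → candidate.
task85 [15:25, 19:50] → overlapped-by → candidate.
task86 [17:40, 19:05] → overlapped-by → candidate.
task87 [15:20, 16:10] → during → candidate.
Among candidates, earliest start is 09:25 → task78.

task78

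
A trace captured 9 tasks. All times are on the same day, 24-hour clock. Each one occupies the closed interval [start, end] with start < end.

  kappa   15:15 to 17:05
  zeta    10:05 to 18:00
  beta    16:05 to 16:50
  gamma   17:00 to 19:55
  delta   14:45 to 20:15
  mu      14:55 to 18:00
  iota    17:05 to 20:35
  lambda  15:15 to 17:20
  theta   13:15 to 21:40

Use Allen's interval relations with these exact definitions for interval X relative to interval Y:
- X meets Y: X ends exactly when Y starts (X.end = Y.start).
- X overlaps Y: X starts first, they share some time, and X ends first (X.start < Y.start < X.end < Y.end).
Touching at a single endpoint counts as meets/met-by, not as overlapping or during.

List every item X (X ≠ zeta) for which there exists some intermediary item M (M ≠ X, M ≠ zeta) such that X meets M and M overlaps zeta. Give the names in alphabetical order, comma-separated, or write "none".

none

Target zeta = [10:05, 18:00].
Intermediaries M with M overlaps zeta: none.
Union: none.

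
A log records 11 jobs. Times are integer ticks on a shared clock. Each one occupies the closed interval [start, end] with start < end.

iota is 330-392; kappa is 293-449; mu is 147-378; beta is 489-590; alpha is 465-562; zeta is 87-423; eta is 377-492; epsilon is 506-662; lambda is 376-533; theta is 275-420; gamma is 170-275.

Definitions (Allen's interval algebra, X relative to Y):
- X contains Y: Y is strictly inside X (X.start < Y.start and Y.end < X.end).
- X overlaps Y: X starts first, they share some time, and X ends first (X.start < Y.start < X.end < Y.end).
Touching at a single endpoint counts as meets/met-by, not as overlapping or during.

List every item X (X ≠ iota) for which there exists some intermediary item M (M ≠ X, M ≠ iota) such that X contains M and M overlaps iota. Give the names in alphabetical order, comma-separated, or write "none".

zeta

Target iota = [330, 392].
Intermediaries M with M overlaps iota: mu.
Via mu — items with X contains mu: zeta.
Union: zeta.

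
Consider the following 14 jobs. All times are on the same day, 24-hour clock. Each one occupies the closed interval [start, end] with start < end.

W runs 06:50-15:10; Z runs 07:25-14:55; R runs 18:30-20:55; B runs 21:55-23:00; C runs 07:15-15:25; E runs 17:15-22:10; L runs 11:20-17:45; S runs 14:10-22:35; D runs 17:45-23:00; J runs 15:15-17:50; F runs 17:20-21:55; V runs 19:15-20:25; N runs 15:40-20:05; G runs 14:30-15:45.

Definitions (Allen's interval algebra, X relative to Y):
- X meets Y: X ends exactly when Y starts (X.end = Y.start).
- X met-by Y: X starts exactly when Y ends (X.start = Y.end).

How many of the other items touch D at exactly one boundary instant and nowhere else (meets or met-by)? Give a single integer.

Target D = [17:45, 23:00].
B [21:55, 23:00] → finishes → no.
C [07:15, 15:25] → before → no.
E [17:15, 22:10] → overlaps → no.
F [17:20, 21:55] → overlaps → no.
G [14:30, 15:45] → before → no.
J [15:15, 17:50] → overlaps → no.
L [11:20, 17:45] → meets → counts.
N [15:40, 20:05] → overlaps → no.
R [18:30, 20:55] → during → no.
S [14:10, 22:35] → overlaps → no.
V [19:15, 20:25] → during → no.
W [06:50, 15:10] → before → no.
Z [07:25, 14:55] → before → no.
Total: 1.

1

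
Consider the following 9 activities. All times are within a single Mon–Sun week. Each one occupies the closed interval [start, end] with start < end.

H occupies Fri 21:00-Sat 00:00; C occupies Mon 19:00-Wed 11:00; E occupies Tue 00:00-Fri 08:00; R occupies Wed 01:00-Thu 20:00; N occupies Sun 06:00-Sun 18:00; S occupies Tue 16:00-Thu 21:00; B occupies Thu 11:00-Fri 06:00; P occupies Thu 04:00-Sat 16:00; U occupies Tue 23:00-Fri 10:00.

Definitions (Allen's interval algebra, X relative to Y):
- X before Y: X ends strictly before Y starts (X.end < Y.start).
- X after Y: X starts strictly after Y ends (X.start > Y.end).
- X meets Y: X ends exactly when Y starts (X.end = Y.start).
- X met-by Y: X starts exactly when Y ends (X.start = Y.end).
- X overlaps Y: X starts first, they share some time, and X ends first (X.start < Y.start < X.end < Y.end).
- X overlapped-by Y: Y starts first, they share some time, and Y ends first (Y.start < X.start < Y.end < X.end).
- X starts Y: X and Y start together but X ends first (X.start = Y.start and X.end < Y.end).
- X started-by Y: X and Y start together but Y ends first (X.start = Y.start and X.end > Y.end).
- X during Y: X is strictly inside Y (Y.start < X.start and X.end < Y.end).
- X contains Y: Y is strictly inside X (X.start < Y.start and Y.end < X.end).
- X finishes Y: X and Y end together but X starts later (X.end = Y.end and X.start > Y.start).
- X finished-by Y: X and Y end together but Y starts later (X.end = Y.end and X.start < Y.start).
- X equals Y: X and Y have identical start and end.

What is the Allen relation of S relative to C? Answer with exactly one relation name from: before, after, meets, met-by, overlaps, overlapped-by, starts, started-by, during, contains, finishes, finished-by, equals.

overlapped-by

S = [Tue 16:00, Thu 21:00]; C = [Mon 19:00, Wed 11:00].
Compare endpoints: S.start > C.start, S.start < C.end, S.end > C.start, S.end > C.end.
That pattern is 'overlapped-by'.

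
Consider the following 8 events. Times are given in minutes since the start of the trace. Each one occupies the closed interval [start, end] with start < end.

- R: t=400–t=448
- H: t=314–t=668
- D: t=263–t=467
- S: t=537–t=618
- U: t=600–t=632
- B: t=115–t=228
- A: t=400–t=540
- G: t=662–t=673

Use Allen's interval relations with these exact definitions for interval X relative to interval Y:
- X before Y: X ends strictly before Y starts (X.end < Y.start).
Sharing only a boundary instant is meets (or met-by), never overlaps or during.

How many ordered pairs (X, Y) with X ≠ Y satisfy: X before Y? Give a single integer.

17

Checking all 56 ordered pairs for relation 'before'; matching pairs in alphabetical order:
(A, G): A before G ✓
(A, U): A before U ✓
(B, A): B before A ✓
(B, D): B before D ✓
(B, G): B before G ✓
(B, H): B before H ✓
(B, R): B before R ✓
(B, S): B before S ✓
(B, U): B before U ✓
(D, G): D before G ✓
(D, S): D before S ✓
(D, U): D before U ✓
(R, G): R before G ✓
(R, S): R before S ✓
(R, U): R before U ✓
(S, G): S before G ✓
(U, G): U before G ✓
Count: 17.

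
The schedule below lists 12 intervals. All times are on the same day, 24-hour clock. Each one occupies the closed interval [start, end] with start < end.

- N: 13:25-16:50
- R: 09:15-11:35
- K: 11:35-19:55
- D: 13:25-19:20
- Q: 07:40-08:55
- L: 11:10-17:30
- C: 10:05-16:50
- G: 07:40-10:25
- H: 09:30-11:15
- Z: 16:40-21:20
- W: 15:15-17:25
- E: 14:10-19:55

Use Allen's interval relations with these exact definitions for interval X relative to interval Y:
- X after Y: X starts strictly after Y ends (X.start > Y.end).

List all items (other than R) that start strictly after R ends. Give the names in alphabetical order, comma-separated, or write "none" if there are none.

D, E, N, W, Z

Target R = [09:15, 11:35].
C [10:05, 16:50] → overlapped-by → no.
D [13:25, 19:20] → after → yes.
E [14:10, 19:55] → after → yes.
G [07:40, 10:25] → overlaps → no.
H [09:30, 11:15] → during → no.
K [11:35, 19:55] → met-by → no.
L [11:10, 17:30] → overlapped-by → no.
N [13:25, 16:50] → after → yes.
Q [07:40, 08:55] → before → no.
W [15:15, 17:25] → after → yes.
Z [16:40, 21:20] → after → yes.
Result: D, E, N, W, Z.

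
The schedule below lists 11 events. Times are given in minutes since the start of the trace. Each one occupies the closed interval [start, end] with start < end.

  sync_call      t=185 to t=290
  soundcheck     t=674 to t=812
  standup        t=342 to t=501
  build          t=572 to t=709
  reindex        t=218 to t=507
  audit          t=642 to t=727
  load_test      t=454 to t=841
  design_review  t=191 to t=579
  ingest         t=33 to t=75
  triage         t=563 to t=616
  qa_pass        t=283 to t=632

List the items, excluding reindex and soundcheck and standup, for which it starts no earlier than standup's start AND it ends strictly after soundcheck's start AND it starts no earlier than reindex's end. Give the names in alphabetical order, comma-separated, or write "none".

Conditions: its start is no earlier than standup's start (X.start >= t=342) AND its end is strictly after soundcheck's start (X.end > t=674) AND its start is no earlier than reindex's end (X.start >= t=507).
audit: start t=642 >= t=342? ✓; end t=727 > t=674? ✓; start t=642 >= t=507? ✓ → yes.
build: start t=572 >= t=342? ✓; end t=709 > t=674? ✓; start t=572 >= t=507? ✓ → yes.
design_review: start t=191 >= t=342? ✗; end t=579 > t=674? ✗; start t=191 >= t=507? ✗ → no.
ingest: start t=33 >= t=342? ✗; end t=75 > t=674? ✗; start t=33 >= t=507? ✗ → no.
load_test: start t=454 >= t=342? ✓; end t=841 > t=674? ✓; start t=454 >= t=507? ✗ → no.
qa_pass: start t=283 >= t=342? ✗; end t=632 > t=674? ✗; start t=283 >= t=507? ✗ → no.
sync_call: start t=185 >= t=342? ✗; end t=290 > t=674? ✗; start t=185 >= t=507? ✗ → no.
triage: start t=563 >= t=342? ✓; end t=616 > t=674? ✗; start t=563 >= t=507? ✓ → no.
Result: audit, build.

audit, build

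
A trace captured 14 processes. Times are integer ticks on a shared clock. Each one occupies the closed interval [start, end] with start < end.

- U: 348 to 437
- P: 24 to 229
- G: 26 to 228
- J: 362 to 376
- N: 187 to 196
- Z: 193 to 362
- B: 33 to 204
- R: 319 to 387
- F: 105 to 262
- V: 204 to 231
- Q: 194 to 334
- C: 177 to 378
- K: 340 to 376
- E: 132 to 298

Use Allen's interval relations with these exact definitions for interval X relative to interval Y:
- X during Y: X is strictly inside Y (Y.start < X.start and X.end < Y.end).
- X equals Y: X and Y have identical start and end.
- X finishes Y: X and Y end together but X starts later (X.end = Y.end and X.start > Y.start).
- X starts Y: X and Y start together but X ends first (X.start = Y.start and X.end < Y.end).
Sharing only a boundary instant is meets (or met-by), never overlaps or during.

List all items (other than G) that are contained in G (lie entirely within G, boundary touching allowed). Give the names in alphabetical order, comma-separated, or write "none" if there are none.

Target G = [26, 228].
B [33, 204] → during → yes.
C [177, 378] → overlapped-by → no.
E [132, 298] → overlapped-by → no.
F [105, 262] → overlapped-by → no.
J [362, 376] → after → no.
K [340, 376] → after → no.
N [187, 196] → during → yes.
P [24, 229] → contains → no.
Q [194, 334] → overlapped-by → no.
R [319, 387] → after → no.
U [348, 437] → after → no.
V [204, 231] → overlapped-by → no.
Z [193, 362] → overlapped-by → no.
Result: B, N.

B, N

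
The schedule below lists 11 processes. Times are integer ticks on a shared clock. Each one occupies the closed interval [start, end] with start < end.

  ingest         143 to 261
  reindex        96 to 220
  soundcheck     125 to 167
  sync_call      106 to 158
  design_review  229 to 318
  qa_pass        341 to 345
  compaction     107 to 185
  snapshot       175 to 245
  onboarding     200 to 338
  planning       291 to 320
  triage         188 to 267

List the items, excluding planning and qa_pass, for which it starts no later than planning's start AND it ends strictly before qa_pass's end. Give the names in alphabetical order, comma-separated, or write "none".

compaction, design_review, ingest, onboarding, reindex, snapshot, soundcheck, sync_call, triage

Conditions: its start is no later than planning's start (X.start <= 291) AND its end is strictly before qa_pass's end (X.end < 345).
compaction: start 107 <= 291? ✓; end 185 < 345? ✓ → yes.
design_review: start 229 <= 291? ✓; end 318 < 345? ✓ → yes.
ingest: start 143 <= 291? ✓; end 261 < 345? ✓ → yes.
onboarding: start 200 <= 291? ✓; end 338 < 345? ✓ → yes.
reindex: start 96 <= 291? ✓; end 220 < 345? ✓ → yes.
snapshot: start 175 <= 291? ✓; end 245 < 345? ✓ → yes.
soundcheck: start 125 <= 291? ✓; end 167 < 345? ✓ → yes.
sync_call: start 106 <= 291? ✓; end 158 < 345? ✓ → yes.
triage: start 188 <= 291? ✓; end 267 < 345? ✓ → yes.
Result: compaction, design_review, ingest, onboarding, reindex, snapshot, soundcheck, sync_call, triage.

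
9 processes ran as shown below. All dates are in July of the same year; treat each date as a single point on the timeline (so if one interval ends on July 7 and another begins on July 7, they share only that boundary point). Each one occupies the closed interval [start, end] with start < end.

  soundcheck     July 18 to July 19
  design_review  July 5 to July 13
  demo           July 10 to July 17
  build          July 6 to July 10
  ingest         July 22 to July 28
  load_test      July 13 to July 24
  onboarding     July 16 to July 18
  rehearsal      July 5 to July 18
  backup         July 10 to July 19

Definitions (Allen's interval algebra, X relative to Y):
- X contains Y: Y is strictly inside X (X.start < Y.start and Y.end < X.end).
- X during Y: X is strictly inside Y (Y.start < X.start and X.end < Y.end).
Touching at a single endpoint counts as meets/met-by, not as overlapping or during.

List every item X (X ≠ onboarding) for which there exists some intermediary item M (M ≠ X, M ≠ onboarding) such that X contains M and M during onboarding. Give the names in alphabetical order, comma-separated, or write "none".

Target onboarding = [July 16, July 18].
Intermediaries M with M during onboarding: none.
Union: none.

none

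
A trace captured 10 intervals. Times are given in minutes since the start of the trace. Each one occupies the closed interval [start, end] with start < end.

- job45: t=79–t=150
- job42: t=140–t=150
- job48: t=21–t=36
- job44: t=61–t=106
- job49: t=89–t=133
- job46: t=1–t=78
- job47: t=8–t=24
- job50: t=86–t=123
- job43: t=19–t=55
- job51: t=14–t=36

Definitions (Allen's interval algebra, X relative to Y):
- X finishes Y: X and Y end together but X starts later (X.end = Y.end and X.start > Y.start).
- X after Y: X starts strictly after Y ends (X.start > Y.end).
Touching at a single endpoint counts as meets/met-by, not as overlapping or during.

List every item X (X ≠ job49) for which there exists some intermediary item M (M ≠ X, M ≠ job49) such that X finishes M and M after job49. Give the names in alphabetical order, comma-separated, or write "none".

none

Target job49 = [t=89, t=133].
Intermediaries M with M after job49: job42.
Via job42 — items with X finishes job42: none.
Union: none.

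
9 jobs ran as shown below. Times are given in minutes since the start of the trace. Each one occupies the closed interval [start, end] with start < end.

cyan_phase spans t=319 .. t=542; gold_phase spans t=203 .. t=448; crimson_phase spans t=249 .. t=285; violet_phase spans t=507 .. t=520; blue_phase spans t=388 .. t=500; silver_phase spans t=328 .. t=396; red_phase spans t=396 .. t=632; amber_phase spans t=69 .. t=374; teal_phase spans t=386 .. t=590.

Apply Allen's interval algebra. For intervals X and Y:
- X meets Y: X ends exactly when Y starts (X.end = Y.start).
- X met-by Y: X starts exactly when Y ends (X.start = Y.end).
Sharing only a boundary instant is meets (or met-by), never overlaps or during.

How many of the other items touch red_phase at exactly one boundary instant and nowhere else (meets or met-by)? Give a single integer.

Target red_phase = [t=396, t=632].
amber_phase [t=69, t=374] → before → no.
blue_phase [t=388, t=500] → overlaps → no.
crimson_phase [t=249, t=285] → before → no.
cyan_phase [t=319, t=542] → overlaps → no.
gold_phase [t=203, t=448] → overlaps → no.
silver_phase [t=328, t=396] → meets → counts.
teal_phase [t=386, t=590] → overlaps → no.
violet_phase [t=507, t=520] → during → no.
Total: 1.

1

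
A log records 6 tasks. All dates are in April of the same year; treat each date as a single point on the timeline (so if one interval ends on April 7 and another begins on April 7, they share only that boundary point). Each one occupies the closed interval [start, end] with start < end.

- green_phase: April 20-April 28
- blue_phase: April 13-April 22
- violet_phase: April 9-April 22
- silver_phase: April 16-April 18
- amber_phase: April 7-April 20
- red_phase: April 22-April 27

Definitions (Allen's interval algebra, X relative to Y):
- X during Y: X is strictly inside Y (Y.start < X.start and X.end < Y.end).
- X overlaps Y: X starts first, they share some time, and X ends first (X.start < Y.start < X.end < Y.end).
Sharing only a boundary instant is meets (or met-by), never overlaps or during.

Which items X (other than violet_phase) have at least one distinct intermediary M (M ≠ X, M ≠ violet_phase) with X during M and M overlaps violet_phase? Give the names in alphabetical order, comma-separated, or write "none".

Target violet_phase = [April 9, April 22].
Intermediaries M with M overlaps violet_phase: amber_phase.
Via amber_phase — items with X during amber_phase: silver_phase.
Union: silver_phase.

silver_phase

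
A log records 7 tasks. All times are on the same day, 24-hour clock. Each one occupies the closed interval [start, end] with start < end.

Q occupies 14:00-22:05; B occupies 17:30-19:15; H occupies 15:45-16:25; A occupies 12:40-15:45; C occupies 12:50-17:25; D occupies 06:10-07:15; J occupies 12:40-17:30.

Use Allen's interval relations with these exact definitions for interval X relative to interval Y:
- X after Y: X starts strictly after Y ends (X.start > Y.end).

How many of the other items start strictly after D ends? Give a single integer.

6

Target D = [06:10, 07:15].
A [12:40, 15:45] → after → counts.
B [17:30, 19:15] → after → counts.
C [12:50, 17:25] → after → counts.
H [15:45, 16:25] → after → counts.
J [12:40, 17:30] → after → counts.
Q [14:00, 22:05] → after → counts.
Total: 6.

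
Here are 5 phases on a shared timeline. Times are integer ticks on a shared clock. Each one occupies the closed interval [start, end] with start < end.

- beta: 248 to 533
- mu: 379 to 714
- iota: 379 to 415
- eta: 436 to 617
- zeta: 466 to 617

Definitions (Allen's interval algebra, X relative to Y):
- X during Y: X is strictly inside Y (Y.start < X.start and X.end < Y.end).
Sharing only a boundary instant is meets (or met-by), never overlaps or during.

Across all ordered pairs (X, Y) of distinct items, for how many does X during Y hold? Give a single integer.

3

Checking all 20 ordered pairs for relation 'during'; matching pairs in alphabetical order:
(eta, mu): eta during mu ✓
(iota, beta): iota during beta ✓
(zeta, mu): zeta during mu ✓
Count: 3.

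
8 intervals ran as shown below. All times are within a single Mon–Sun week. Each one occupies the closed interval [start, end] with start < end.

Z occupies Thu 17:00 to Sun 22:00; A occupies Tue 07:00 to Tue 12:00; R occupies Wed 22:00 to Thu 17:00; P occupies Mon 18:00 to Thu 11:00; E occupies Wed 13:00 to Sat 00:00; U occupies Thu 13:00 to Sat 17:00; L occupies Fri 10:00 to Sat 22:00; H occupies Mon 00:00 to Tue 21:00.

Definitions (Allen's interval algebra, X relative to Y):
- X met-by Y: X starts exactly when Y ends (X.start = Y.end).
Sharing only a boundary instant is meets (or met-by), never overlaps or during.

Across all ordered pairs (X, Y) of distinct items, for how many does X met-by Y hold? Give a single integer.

Checking all 56 ordered pairs for relation 'met-by'; matching pairs in alphabetical order:
(Z, R): Z met-by R ✓
Count: 1.

1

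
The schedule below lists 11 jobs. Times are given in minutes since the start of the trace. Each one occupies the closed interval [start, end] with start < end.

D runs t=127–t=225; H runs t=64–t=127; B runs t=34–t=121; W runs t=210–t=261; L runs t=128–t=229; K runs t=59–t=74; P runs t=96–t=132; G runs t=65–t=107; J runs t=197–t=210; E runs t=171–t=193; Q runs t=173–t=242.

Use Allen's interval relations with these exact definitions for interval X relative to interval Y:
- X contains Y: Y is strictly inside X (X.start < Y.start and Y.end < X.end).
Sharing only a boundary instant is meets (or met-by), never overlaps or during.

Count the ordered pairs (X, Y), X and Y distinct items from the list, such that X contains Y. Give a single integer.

8

Checking all 110 ordered pairs for relation 'contains'; matching pairs in alphabetical order:
(B, G): B contains G ✓
(B, K): B contains K ✓
(D, E): D contains E ✓
(D, J): D contains J ✓
(H, G): H contains G ✓
(L, E): L contains E ✓
(L, J): L contains J ✓
(Q, J): Q contains J ✓
Count: 8.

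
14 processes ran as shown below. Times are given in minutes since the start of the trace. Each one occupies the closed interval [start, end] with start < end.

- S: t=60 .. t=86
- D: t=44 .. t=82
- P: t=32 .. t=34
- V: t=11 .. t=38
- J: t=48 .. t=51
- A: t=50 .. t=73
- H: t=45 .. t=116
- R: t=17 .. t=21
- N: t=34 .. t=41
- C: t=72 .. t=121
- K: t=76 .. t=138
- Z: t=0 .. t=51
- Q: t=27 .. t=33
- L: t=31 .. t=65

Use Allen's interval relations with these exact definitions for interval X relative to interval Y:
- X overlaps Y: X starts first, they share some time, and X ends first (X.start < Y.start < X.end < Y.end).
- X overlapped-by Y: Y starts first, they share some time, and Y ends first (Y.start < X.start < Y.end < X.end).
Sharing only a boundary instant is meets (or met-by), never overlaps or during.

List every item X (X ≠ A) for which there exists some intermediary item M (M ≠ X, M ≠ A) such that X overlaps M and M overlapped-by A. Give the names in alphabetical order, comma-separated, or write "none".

D, H, L, S

Target A = [t=50, t=73].
Intermediaries M with M overlapped-by A: C, S.
Via C — items with X overlaps C: D, H, S.
Via S — items with X overlaps S: D, L.
Union: D, H, L, S.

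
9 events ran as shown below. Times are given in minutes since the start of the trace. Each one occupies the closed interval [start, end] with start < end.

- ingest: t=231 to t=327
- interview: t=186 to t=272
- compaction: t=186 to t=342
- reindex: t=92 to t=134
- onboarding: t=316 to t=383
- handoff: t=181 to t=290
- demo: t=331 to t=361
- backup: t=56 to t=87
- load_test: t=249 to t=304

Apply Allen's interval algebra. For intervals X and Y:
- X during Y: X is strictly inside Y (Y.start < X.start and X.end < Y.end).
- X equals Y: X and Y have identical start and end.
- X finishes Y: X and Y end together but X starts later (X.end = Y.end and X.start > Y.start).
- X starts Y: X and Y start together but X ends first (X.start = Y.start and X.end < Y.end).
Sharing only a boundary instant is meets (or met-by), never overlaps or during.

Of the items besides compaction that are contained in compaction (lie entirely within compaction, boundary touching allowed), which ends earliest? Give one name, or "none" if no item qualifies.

interview

Target compaction = [t=186, t=342].
backup [t=56, t=87] → before → excluded.
demo [t=331, t=361] → overlapped-by → excluded.
handoff [t=181, t=290] → overlaps → excluded.
ingest [t=231, t=327] → during → candidate.
interview [t=186, t=272] → starts → candidate.
load_test [t=249, t=304] → during → candidate.
onboarding [t=316, t=383] → overlapped-by → excluded.
reindex [t=92, t=134] → before → excluded.
Among candidates, earliest end is t=272 → interview.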